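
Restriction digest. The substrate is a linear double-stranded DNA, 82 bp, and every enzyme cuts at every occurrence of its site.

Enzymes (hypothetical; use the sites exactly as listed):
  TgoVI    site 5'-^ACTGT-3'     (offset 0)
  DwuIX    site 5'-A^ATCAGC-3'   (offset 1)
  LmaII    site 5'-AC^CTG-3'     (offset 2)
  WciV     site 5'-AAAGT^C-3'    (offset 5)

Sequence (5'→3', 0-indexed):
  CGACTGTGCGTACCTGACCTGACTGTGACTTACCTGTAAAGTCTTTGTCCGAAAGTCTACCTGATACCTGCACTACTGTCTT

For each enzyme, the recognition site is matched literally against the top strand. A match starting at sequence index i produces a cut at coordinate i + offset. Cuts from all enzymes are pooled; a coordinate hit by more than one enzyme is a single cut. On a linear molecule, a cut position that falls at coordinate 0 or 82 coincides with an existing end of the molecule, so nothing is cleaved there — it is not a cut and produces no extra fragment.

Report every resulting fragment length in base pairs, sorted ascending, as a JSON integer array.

Per-enzyme occurrences:
  TgoVI ACTGT/0: at [2, 21, 74] ⇒ [2, 21, 74]
  DwuIX (AATCAGC, off=1): no sites
  LmaII ACCTG/2: at [11, 16, 31, 58, 65] ⇒ [13, 18, 33, 60, 67]
  WciV AAAGTC/5: at [37, 51] ⇒ [42, 56]

All cut coordinates (distinct, sorted): [2, 13, 18, 21, 33, 42, 56, 60, 67, 74]

Fragment lengths:
  [0,2): 2 bp
  [2,13): 11 bp
  [13,18): 5 bp
  [18,21): 3 bp
  [21,33): 12 bp
  [33,42): 9 bp
  [42,56): 14 bp
  [56,60): 4 bp
  [60,67): 7 bp
  [67,74): 7 bp
  [74,82): 8 bp

[2,3,4,5,7,7,8,9,11,12,14]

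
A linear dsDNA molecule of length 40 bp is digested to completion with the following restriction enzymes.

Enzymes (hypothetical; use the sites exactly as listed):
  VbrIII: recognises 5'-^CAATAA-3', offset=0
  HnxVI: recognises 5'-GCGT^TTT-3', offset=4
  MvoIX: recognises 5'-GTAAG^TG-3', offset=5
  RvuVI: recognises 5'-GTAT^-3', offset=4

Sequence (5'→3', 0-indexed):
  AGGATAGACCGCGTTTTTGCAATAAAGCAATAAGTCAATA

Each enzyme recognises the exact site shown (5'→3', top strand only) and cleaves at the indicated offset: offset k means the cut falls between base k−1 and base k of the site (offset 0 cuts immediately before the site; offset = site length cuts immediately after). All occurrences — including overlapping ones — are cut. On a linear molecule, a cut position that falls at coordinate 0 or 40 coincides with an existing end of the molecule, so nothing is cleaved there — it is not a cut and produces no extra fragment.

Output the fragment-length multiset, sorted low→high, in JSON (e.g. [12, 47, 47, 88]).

[5,8,13,14]

Scan for sites:
  VbrIII (CAATAA, off=0): starts [19, 27] → cuts [19, 27]
  HnxVI (GCGTTTT, off=4): starts [10] → cuts [14]
  MvoIX (GTAAGTG, off=5): no sites
  RvuVI (GTAT, off=4): no sites

All cut coordinates (distinct, sorted): [14, 19, 27]

Fragment lengths:
  [0,14): 14 bp
  [14,19): 5 bp
  [19,27): 8 bp
  [27,40): 13 bp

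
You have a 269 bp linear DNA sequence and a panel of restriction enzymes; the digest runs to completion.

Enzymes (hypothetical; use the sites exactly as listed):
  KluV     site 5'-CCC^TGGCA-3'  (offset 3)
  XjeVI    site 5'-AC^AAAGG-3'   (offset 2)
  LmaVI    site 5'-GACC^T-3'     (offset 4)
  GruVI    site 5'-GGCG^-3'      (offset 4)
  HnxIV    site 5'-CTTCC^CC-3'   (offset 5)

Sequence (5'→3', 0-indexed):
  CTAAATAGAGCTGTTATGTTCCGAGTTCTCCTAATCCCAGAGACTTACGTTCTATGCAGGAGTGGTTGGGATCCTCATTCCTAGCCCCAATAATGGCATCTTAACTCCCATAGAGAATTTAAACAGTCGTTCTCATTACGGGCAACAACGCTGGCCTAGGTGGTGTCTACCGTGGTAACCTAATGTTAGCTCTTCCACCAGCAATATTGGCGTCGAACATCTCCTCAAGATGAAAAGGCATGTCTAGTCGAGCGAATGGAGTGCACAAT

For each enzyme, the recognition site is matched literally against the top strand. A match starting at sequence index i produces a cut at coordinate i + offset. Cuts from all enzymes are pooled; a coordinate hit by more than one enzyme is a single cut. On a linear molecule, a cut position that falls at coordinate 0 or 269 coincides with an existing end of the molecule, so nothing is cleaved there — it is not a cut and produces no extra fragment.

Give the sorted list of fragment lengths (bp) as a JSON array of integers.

[57,212]

Scan for sites:
  KluV (CCCTGGCA, off=3): no sites
  XjeVI (ACAAAGG, off=2): no sites
  LmaVI (GACCT, off=4): no sites
  GruVI GGCG/4: at [208] ⇒ [212]
  HnxIV (CTTCCCC, off=5): no sites

Pooled cuts: [212]

Fragment lengths:
  [0,212): 212 bp
  [212,269): 57 bp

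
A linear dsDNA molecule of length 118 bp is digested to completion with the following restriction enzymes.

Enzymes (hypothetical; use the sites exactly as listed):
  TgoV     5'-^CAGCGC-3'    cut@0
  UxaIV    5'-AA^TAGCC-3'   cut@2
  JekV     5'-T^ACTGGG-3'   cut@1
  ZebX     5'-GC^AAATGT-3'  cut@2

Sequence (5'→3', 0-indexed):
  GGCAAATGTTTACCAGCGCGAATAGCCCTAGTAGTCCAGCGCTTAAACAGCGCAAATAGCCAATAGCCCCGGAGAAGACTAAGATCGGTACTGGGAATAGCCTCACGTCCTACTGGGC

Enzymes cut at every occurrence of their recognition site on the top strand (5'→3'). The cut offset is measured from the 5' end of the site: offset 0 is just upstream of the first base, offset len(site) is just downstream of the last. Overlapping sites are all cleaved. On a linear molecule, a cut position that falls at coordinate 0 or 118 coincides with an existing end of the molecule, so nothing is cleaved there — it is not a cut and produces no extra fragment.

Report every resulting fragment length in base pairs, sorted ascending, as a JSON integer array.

Site scan:
  TgoV (CAGCGC, off=0): starts [13, 36, 47] → cuts [13, 36, 47]
  UxaIV (AATAGCC, off=2): starts [20, 54, 61, 95] → cuts [22, 56, 63, 97]
  JekV (TACTGGG, off=1): starts [88, 110] → cuts [89, 111]
  ZebX (GCAAATGT, off=2): starts [1] → cuts [3]

All cut coordinates (distinct, sorted): [3, 13, 22, 36, 47, 56, 63, 89, 97, 111]

Fragment lengths:
  [0,3): 3 bp
  [3,13): 10 bp
  [13,22): 9 bp
  [22,36): 14 bp
  [36,47): 11 bp
  [47,56): 9 bp
  [56,63): 7 bp
  [63,89): 26 bp
  [89,97): 8 bp
  [97,111): 14 bp
  [111,118): 7 bp

[3,7,7,8,9,9,10,11,14,14,26]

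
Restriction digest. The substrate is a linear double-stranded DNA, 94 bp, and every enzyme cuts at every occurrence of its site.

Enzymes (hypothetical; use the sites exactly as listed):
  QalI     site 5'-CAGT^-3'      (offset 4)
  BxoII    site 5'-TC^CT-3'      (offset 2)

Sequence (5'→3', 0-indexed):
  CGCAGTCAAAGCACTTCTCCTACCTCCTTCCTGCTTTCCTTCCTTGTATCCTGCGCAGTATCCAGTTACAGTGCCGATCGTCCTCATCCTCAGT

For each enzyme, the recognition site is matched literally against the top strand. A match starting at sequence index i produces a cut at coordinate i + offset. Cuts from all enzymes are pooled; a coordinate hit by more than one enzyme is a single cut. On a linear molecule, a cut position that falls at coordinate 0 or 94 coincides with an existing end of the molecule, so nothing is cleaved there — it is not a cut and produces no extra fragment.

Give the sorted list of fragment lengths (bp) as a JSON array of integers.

Scan for sites:
  QalI (CAGT, off=4): starts [2, 55, 62, 68, 90] → cuts [6, 59, 66, 72] (position 94 is a terminus of the linear molecule — no cut)
  BxoII (TCCT, off=2): starts [17, 24, 28, 36, 40, 48, 80, 86] → cuts [19, 26, 30, 38, 42, 50, 82, 88]

All cut coordinates (distinct, sorted): [6, 19, 26, 30, 38, 42, 50, 59, 66, 72, 82, 88]

Fragment lengths:
  [0,6): 6 bp
  [6,19): 13 bp
  [19,26): 7 bp
  [26,30): 4 bp
  [30,38): 8 bp
  [38,42): 4 bp
  [42,50): 8 bp
  [50,59): 9 bp
  [59,66): 7 bp
  [66,72): 6 bp
  [72,82): 10 bp
  [82,88): 6 bp
  [88,94): 6 bp

[4,4,6,6,6,6,7,7,8,8,9,10,13]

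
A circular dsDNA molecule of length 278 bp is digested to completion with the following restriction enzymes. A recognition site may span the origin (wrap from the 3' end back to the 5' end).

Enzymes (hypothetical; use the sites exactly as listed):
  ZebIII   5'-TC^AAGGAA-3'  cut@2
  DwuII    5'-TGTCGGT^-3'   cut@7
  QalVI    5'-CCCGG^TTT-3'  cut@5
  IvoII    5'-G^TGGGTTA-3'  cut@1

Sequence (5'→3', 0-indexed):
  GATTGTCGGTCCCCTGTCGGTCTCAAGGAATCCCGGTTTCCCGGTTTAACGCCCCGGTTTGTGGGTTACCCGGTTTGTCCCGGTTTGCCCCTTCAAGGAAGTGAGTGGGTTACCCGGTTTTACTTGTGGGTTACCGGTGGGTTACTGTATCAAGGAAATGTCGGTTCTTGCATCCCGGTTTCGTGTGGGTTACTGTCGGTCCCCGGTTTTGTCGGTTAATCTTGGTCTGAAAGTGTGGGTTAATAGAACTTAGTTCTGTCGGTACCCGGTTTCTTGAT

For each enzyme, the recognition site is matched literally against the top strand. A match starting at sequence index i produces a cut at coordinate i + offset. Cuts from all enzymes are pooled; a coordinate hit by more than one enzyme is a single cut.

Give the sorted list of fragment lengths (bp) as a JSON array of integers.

[3,4,6,6,7,8,9,10,10,11,11,11,11,12,12,12,13,13,14,14,15,19,19,28]

Site scan:
  ZebIII TCAAGGAA/2: at [22, 92, 149] ⇒ [24, 94, 151]
  DwuII TGTCGGT/7: at [3, 14, 158, 193, 209, 256] ⇒ [10, 21, 165, 200, 216, 263]
  QalVI CCCGGTTT/5: at [31, 39, 52, 68, 78, 112, 173, 201, 264] ⇒ [36, 44, 57, 73, 83, 117, 178, 206, 269]
  IvoII GTGGGTTA/1: at [60, 104, 125, 136, 184, 234] ⇒ [61, 105, 126, 137, 185, 235]

Pooled cuts: [10, 21, 24, 36, 44, 57, 61, 73, 83, 94, 105, 117, 126, 137, 151, 165, 178, 185, 200, 206, 216, 235, 263, 269]

Fragment lengths:
  10→21: 11 bp
  21→24: 3 bp
  24→36: 12 bp
  36→44: 8 bp
  44→57: 13 bp
  57→61: 4 bp
  61→73: 12 bp
  73→83: 10 bp
  83→94: 11 bp
  94→105: 11 bp
  105→117: 12 bp
  117→126: 9 bp
  126→137: 11 bp
  137→151: 14 bp
  151→165: 14 bp
  165→178: 13 bp
  178→185: 7 bp
  185→200: 15 bp
  200→206: 6 bp
  206→216: 10 bp
  216→235: 19 bp
  235→263: 28 bp
  263→269: 6 bp
  269→10 (wrap): 278-269+10 = 19 bp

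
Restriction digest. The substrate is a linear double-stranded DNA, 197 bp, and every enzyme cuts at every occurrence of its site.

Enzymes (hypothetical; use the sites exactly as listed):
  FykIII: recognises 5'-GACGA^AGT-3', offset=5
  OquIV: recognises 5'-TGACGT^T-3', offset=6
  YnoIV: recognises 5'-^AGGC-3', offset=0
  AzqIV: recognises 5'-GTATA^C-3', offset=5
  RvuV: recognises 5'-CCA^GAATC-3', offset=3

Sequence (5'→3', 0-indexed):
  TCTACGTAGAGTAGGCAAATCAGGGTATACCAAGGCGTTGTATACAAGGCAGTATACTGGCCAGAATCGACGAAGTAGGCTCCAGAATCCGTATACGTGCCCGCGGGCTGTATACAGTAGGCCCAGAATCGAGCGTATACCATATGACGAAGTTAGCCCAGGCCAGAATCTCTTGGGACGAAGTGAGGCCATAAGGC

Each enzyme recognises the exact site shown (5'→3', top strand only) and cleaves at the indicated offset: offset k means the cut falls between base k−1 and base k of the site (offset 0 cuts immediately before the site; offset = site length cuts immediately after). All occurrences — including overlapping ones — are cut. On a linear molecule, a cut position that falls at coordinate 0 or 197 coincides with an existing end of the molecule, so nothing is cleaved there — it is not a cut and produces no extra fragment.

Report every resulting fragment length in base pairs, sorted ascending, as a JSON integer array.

Site scan:
  FykIII (GACGAAGT, off=5): starts [68, 145, 176] → cuts [73, 150, 181]
  OquIV (TGACGTT, off=6): no sites
  YnoIV (AGGC, off=0): starts [12, 32, 46, 76, 118, 159, 185, 193] → cuts [12, 32, 46, 76, 118, 159, 185, 193]
  AzqIV (GTATAC, off=5): starts [24, 39, 51, 90, 109, 134] → cuts [29, 44, 56, 95, 114, 139]
  RvuV (CCAGAATC, off=3): starts [60, 81, 122, 162] → cuts [63, 84, 125, 165]

All cut coordinates (distinct, sorted): [12, 29, 32, 44, 46, 56, 63, 73, 76, 84, 95, 114, 118, 125, 139, 150, 159, 165, 181, 185, 193]

Fragments:
  [0,12): 12 bp
  [12,29): 17 bp
  [29,32): 3 bp
  [32,44): 12 bp
  [44,46): 2 bp
  [46,56): 10 bp
  [56,63): 7 bp
  [63,73): 10 bp
  [73,76): 3 bp
  [76,84): 8 bp
  [84,95): 11 bp
  [95,114): 19 bp
  [114,118): 4 bp
  [118,125): 7 bp
  [125,139): 14 bp
  [139,150): 11 bp
  [150,159): 9 bp
  [159,165): 6 bp
  [165,181): 16 bp
  [181,185): 4 bp
  [185,193): 8 bp
  [193,197): 4 bp

[2,3,3,4,4,4,6,7,7,8,8,9,10,10,11,11,12,12,14,16,17,19]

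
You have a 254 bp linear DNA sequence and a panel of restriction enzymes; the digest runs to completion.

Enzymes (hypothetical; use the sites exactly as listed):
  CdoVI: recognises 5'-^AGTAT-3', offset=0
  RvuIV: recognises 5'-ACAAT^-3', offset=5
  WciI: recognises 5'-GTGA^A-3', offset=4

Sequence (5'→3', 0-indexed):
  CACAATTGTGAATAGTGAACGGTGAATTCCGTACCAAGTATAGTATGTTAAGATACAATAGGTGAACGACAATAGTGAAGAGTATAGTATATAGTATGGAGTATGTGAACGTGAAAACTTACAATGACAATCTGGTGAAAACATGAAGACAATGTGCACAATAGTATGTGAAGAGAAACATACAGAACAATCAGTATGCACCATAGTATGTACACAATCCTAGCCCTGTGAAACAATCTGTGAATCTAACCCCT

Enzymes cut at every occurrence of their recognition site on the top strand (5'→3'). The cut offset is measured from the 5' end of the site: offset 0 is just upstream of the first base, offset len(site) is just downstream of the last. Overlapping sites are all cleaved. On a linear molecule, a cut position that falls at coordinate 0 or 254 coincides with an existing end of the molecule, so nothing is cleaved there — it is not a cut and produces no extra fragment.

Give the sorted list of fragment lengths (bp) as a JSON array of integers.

[1,2,5,5,5,5,6,6,6,6,6,6,7,7,7,7,7,8,9,9,9,11,11,11,12,13,14,15,18,20]

Scan for sites:
  CdoVI (AGTAT, off=0): starts [36, 41, 80, 85, 92, 99, 162, 192, 204] → cuts [36, 41, 80, 85, 92, 99, 162, 192, 204]
  RvuIV (ACAAT, off=5): starts [1, 54, 68, 120, 126, 148, 157, 186, 213, 232] → cuts [6, 59, 73, 125, 131, 153, 162, 191, 218, 237]
  WciI (GTGAA, off=4): starts [7, 14, 21, 61, 74, 104, 110, 134, 167, 227, 239] → cuts [11, 18, 25, 65, 78, 108, 114, 138, 171, 231, 243]

Pooled cuts: [6, 11, 18, 25, 36, 41, 59, 65, 73, 78, 80, 85, 92, 99, 108, 114, 125, 131, 138, 153, 162, 171, 191, 192, 204, 218, 231, 237, 243]

Fragments:
  [0,6): 6 bp
  [6,11): 5 bp
  [11,18): 7 bp
  [18,25): 7 bp
  [25,36): 11 bp
  [36,41): 5 bp
  [41,59): 18 bp
  [59,65): 6 bp
  [65,73): 8 bp
  [73,78): 5 bp
  [78,80): 2 bp
  [80,85): 5 bp
  [85,92): 7 bp
  [92,99): 7 bp
  [99,108): 9 bp
  [108,114): 6 bp
  [114,125): 11 bp
  [125,131): 6 bp
  [131,138): 7 bp
  [138,153): 15 bp
  [153,162): 9 bp
  [162,171): 9 bp
  [171,191): 20 bp
  [191,192): 1 bp
  [192,204): 12 bp
  [204,218): 14 bp
  [218,231): 13 bp
  [231,237): 6 bp
  [237,243): 6 bp
  [243,254): 11 bp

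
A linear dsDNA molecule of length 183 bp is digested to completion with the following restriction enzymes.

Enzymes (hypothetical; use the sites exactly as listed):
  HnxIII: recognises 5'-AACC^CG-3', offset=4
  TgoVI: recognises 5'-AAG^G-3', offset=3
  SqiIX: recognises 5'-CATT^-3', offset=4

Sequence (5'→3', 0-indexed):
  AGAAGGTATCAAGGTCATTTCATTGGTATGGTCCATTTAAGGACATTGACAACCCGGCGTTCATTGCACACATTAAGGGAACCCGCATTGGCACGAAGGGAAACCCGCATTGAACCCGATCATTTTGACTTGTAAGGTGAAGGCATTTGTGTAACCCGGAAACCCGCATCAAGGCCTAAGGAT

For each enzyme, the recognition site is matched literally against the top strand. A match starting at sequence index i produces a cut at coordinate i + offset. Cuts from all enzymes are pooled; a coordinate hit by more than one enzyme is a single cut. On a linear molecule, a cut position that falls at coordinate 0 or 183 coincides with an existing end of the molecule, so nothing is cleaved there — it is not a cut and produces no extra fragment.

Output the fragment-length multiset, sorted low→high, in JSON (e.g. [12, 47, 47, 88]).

Site scan:
  HnxIII AACCCG/4: at [50, 79, 101, 112, 152, 160] ⇒ [54, 83, 105, 116, 156, 164]
  TgoVI AAGG/3: at [2, 10, 38, 74, 95, 133, 139, 170, 177] ⇒ [5, 13, 41, 77, 98, 136, 142, 173, 180]
  SqiIX CATT/4: at [15, 20, 33, 43, 61, 70, 85, 107, 120, 143] ⇒ [19, 24, 37, 47, 65, 74, 89, 111, 124, 147]

Pooled cuts: [5, 13, 19, 24, 37, 41, 47, 54, 65, 74, 77, 83, 89, 98, 105, 111, 116, 124, 136, 142, 147, 156, 164, 173, 180]

Fragments:
  [0,5): 5 bp
  [5,13): 8 bp
  [13,19): 6 bp
  [19,24): 5 bp
  [24,37): 13 bp
  [37,41): 4 bp
  [41,47): 6 bp
  [47,54): 7 bp
  [54,65): 11 bp
  [65,74): 9 bp
  [74,77): 3 bp
  [77,83): 6 bp
  [83,89): 6 bp
  [89,98): 9 bp
  [98,105): 7 bp
  [105,111): 6 bp
  [111,116): 5 bp
  [116,124): 8 bp
  [124,136): 12 bp
  [136,142): 6 bp
  [142,147): 5 bp
  [147,156): 9 bp
  [156,164): 8 bp
  [164,173): 9 bp
  [173,180): 7 bp
  [180,183): 3 bp

[3,3,4,5,5,5,5,6,6,6,6,6,6,7,7,7,8,8,8,9,9,9,9,11,12,13]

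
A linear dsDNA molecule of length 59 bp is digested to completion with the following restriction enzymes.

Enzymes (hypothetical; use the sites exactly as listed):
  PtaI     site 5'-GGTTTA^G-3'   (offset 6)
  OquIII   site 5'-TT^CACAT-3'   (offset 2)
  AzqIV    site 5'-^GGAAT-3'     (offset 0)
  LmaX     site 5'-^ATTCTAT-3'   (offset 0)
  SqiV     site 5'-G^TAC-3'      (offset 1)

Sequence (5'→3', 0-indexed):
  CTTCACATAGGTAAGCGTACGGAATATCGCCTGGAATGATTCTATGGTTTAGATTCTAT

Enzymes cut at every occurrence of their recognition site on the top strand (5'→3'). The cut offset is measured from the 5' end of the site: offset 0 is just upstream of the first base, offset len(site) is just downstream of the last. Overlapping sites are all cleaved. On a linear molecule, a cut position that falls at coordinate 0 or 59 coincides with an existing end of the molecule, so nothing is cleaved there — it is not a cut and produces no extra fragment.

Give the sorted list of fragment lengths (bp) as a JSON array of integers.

Site scan:
  PtaI (GGTTTAG, off=6): starts [45] → cuts [51]
  OquIII (TTCACAT, off=2): starts [1] → cuts [3]
  AzqIV (GGAAT, off=0): starts [20, 32] → cuts [20, 32]
  LmaX (ATTCTAT, off=0): starts [38, 52] → cuts [38, 52]
  SqiV (GTAC, off=1): starts [16] → cuts [17]

Pooled cuts: [3, 17, 20, 32, 38, 51, 52]

Fragments:
  [0,3): 3 bp
  [3,17): 14 bp
  [17,20): 3 bp
  [20,32): 12 bp
  [32,38): 6 bp
  [38,51): 13 bp
  [51,52): 1 bp
  [52,59): 7 bp

[1,3,3,6,7,12,13,14]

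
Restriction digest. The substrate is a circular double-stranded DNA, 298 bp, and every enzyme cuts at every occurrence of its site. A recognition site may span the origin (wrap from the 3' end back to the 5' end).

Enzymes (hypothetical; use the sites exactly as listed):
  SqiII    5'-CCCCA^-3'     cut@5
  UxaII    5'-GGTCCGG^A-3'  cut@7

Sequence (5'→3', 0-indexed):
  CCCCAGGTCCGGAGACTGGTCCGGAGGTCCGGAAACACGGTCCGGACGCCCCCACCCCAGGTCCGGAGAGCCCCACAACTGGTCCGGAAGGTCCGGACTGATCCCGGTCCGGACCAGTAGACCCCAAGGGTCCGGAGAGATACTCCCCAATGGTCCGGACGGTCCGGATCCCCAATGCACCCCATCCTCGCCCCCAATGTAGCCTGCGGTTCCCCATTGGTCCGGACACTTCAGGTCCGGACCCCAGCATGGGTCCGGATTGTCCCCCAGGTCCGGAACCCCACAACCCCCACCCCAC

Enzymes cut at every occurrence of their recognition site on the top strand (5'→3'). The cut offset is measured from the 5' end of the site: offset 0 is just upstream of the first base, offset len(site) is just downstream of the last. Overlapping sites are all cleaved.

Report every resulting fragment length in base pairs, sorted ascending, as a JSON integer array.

[5,5,6,6,7,7,7,7,7,8,9,9,9,9,9,9,9,9,10,11,12,12,12,12,13,14,14,15,16,20]

Per-enzyme occurrences:
  SqiII CCCCA/5: at [0, 49, 54, 70, 121, 144, 169, 179, 191, 211, 241, 264, 278, 287, 292] ⇒ [5, 54, 59, 75, 126, 149, 174, 184, 196, 216, 246, 269, 283, 292, 297]
  UxaII GGTCCGGA/7: at [5, 17, 25, 38, 59, 80, 89, 105, 128, 151, 160, 218, 233, 251, 269] ⇒ [12, 24, 32, 45, 66, 87, 96, 112, 135, 158, 167, 225, 240, 258, 276]

Pooled cuts: [5, 12, 24, 32, 45, 54, 59, 66, 75, 87, 96, 112, 126, 135, 149, 158, 167, 174, 184, 196, 216, 225, 240, 246, 258, 269, 276, 283, 292, 297]

Fragments:
  5→12: 7 bp
  12→24: 12 bp
  24→32: 8 bp
  32→45: 13 bp
  45→54: 9 bp
  54→59: 5 bp
  59→66: 7 bp
  66→75: 9 bp
  75→87: 12 bp
  87→96: 9 bp
  96→112: 16 bp
  112→126: 14 bp
  126→135: 9 bp
  135→149: 14 bp
  149→158: 9 bp
  158→167: 9 bp
  167→174: 7 bp
  174→184: 10 bp
  184→196: 12 bp
  196→216: 20 bp
  216→225: 9 bp
  225→240: 15 bp
  240→246: 6 bp
  246→258: 12 bp
  258→269: 11 bp
  269→276: 7 bp
  276→283: 7 bp
  283→292: 9 bp
  292→297: 5 bp
  297→5 (wrap): 298-297+5 = 6 bp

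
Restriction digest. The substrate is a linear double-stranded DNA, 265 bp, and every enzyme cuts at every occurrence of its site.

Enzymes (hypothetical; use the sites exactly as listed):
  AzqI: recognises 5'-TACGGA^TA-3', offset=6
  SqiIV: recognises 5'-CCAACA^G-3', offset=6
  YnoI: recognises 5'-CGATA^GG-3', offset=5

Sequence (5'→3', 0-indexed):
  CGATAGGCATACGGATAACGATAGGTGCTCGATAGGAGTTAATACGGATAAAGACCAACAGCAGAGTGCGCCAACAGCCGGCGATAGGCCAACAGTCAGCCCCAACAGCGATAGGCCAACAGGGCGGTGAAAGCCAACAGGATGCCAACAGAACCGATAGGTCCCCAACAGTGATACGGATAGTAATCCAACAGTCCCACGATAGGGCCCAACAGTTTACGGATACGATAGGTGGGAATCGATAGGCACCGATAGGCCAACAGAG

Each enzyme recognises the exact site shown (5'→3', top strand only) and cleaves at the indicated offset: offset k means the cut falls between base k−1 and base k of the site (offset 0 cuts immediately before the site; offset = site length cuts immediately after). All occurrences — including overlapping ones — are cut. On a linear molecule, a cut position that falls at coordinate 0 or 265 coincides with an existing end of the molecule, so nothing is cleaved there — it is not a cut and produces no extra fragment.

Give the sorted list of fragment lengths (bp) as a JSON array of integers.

[3,5,6,7,8,8,8,8,9,9,10,10,10,10,10,11,11,11,11,12,13,13,14,14,16,18]

Per-enzyme occurrences:
  AzqI (TACGGATA, off=6): starts [9, 42, 174, 217] → cuts [15, 48, 180, 223]
  SqiIV (CCAACAG, off=6): starts [54, 70, 88, 101, 115, 133, 144, 164, 187, 208, 256] → cuts [60, 76, 94, 107, 121, 139, 150, 170, 193, 214, 262]
  YnoI (CGATAGG, off=5): starts [0, 18, 29, 81, 108, 154, 199, 225, 239, 249] → cuts [5, 23, 34, 86, 113, 159, 204, 230, 244, 254]

Pooled cuts: [5, 15, 23, 34, 48, 60, 76, 86, 94, 107, 113, 121, 139, 150, 159, 170, 180, 193, 204, 214, 223, 230, 244, 254, 262]

Fragments:
  [0,5): 5 bp
  [5,15): 10 bp
  [15,23): 8 bp
  [23,34): 11 bp
  [34,48): 14 bp
  [48,60): 12 bp
  [60,76): 16 bp
  [76,86): 10 bp
  [86,94): 8 bp
  [94,107): 13 bp
  [107,113): 6 bp
  [113,121): 8 bp
  [121,139): 18 bp
  [139,150): 11 bp
  [150,159): 9 bp
  [159,170): 11 bp
  [170,180): 10 bp
  [180,193): 13 bp
  [193,204): 11 bp
  [204,214): 10 bp
  [214,223): 9 bp
  [223,230): 7 bp
  [230,244): 14 bp
  [244,254): 10 bp
  [254,262): 8 bp
  [262,265): 3 bp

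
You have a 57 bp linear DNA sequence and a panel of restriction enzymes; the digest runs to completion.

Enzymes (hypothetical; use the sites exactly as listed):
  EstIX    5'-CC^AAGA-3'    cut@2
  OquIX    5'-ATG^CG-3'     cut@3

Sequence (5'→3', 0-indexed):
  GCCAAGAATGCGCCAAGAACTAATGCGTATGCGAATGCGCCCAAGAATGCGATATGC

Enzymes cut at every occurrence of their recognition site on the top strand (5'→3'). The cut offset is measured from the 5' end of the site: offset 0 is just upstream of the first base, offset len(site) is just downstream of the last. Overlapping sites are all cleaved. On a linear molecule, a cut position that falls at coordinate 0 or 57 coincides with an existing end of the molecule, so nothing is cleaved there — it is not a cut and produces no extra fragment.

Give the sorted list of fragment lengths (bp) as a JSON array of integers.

[3,4,5,6,6,7,7,8,11]

Scan for sites:
  EstIX CCAAGA/2: at [1, 12, 40] ⇒ [3, 14, 42]
  OquIX ATGCG/3: at [7, 22, 28, 34, 46] ⇒ [10, 25, 31, 37, 49]

All cut coordinates (distinct, sorted): [3, 10, 14, 25, 31, 37, 42, 49]

Fragment lengths:
  [0,3): 3 bp
  [3,10): 7 bp
  [10,14): 4 bp
  [14,25): 11 bp
  [25,31): 6 bp
  [31,37): 6 bp
  [37,42): 5 bp
  [42,49): 7 bp
  [49,57): 8 bp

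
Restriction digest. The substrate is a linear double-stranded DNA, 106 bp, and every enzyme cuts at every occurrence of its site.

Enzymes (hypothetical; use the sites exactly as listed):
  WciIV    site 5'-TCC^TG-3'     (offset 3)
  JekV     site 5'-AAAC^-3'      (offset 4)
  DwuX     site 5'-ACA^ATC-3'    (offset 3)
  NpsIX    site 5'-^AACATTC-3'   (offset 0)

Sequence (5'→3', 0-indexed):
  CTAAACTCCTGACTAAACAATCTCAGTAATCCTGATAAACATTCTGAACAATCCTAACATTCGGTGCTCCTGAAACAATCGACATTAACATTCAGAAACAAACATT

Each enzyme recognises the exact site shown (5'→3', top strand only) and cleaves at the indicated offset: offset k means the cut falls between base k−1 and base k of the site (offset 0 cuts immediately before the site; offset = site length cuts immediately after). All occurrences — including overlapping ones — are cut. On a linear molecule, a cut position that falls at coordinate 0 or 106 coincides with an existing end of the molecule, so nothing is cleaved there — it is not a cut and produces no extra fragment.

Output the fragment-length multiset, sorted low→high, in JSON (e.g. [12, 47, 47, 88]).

[1,1,3,3,3,4,5,5,6,6,9,9,10,13,13,15]

Scan for sites:
  WciIV TCCTG/3: at [6, 29, 67] ⇒ [9, 32, 70]
  JekV AAAC/4: at [2, 14, 36, 72, 95, 99] ⇒ [6, 18, 40, 76, 99, 103]
  DwuX ACAATC/3: at [16, 47, 74] ⇒ [19, 50, 77]
  NpsIX AACATTC/0: at [37, 55, 86] ⇒ [37, 55, 86]

Pooled cuts: [6, 9, 18, 19, 32, 37, 40, 50, 55, 70, 76, 77, 86, 99, 103]

Fragments:
  [0,6): 6 bp
  [6,9): 3 bp
  [9,18): 9 bp
  [18,19): 1 bp
  [19,32): 13 bp
  [32,37): 5 bp
  [37,40): 3 bp
  [40,50): 10 bp
  [50,55): 5 bp
  [55,70): 15 bp
  [70,76): 6 bp
  [76,77): 1 bp
  [77,86): 9 bp
  [86,99): 13 bp
  [99,103): 4 bp
  [103,106): 3 bp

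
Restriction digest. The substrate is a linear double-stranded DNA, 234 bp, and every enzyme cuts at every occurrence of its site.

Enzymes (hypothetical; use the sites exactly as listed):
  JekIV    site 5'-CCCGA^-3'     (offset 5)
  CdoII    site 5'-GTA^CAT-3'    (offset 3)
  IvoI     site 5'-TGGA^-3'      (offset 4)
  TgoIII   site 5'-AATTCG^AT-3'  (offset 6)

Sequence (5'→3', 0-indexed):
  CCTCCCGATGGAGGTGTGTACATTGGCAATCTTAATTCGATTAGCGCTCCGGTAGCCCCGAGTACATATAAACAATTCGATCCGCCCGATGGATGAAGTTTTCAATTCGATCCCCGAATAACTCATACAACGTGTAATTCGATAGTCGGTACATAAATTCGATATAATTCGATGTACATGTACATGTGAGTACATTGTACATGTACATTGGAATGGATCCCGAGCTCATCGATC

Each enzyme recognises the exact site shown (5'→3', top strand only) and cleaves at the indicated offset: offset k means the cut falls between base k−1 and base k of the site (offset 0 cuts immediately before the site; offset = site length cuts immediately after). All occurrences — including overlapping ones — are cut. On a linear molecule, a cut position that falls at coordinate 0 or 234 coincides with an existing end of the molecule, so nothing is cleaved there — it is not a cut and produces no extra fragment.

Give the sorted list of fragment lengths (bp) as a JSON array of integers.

[3,4,4,5,5,6,6,6,7,7,8,8,8,10,10,10,10,10,11,15,16,19,22,24]

Per-enzyme occurrences:
  JekIV CCCGA/5: at [3, 56, 84, 112, 218] ⇒ [8, 61, 89, 117, 223]
  CdoII GTACAT/3: at [17, 61, 148, 173, 179, 189, 196, 202] ⇒ [20, 64, 151, 176, 182, 192, 199, 205]
  IvoI TGGA/4: at [8, 89, 208, 213] ⇒ [12, 93, 212, 217]
  TgoIII AATTCGAT/6: at [33, 73, 103, 135, 155, 165] ⇒ [39, 79, 109, 141, 161, 171]

Pooled cuts: [8, 12, 20, 39, 61, 64, 79, 89, 93, 109, 117, 141, 151, 161, 171, 176, 182, 192, 199, 205, 212, 217, 223]

Fragments:
  [0,8): 8 bp
  [8,12): 4 bp
  [12,20): 8 bp
  [20,39): 19 bp
  [39,61): 22 bp
  [61,64): 3 bp
  [64,79): 15 bp
  [79,89): 10 bp
  [89,93): 4 bp
  [93,109): 16 bp
  [109,117): 8 bp
  [117,141): 24 bp
  [141,151): 10 bp
  [151,161): 10 bp
  [161,171): 10 bp
  [171,176): 5 bp
  [176,182): 6 bp
  [182,192): 10 bp
  [192,199): 7 bp
  [199,205): 6 bp
  [205,212): 7 bp
  [212,217): 5 bp
  [217,223): 6 bp
  [223,234): 11 bp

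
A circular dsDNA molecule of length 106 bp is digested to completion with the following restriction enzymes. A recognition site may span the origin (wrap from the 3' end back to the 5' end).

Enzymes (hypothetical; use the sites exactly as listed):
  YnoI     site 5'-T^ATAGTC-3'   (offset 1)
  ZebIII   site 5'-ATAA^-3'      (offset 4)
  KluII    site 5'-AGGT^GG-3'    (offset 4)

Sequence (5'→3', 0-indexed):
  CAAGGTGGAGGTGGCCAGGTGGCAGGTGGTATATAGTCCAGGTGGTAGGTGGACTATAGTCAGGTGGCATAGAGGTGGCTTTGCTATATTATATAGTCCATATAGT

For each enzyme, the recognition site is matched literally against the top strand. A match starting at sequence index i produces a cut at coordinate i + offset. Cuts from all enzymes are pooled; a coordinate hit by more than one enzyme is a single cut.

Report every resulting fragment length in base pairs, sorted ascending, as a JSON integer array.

[5,5,6,7,7,8,9,10,11,11,11,16]

Scan for sites:
  YnoI TATAGTC/1: at [31, 54, 91, 100] ⇒ [32, 55, 92, 101]
  ZebIII (ATAA, off=4): no sites
  KluII AGGTGG/4: at [2, 8, 16, 23, 39, 46, 61, 72] ⇒ [6, 12, 20, 27, 43, 50, 65, 76]

Pooled cuts: [6, 12, 20, 27, 32, 43, 50, 55, 65, 76, 92, 101]

Fragments:
  6→12: 6 bp
  12→20: 8 bp
  20→27: 7 bp
  27→32: 5 bp
  32→43: 11 bp
  43→50: 7 bp
  50→55: 5 bp
  55→65: 10 bp
  65→76: 11 bp
  76→92: 16 bp
  92→101: 9 bp
  101→6 (wrap): 106-101+6 = 11 bp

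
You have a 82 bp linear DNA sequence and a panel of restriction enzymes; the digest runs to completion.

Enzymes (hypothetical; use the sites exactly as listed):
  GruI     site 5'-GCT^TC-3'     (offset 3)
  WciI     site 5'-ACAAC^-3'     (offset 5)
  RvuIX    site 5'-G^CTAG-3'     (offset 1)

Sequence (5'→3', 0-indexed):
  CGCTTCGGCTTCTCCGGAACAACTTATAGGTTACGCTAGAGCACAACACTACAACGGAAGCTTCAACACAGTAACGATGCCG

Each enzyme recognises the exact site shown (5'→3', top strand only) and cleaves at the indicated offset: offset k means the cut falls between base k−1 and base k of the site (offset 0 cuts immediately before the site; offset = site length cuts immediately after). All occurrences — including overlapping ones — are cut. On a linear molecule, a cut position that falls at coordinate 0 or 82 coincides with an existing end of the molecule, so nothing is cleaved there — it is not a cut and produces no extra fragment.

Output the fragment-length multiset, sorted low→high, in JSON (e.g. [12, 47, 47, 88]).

[4,6,7,8,12,12,13,20]

Site scan:
  GruI (GCTTC, off=3): starts [1, 7, 59] → cuts [4, 10, 62]
  WciI (ACAAC, off=5): starts [18, 42, 50] → cuts [23, 47, 55]
  RvuIX (GCTAG, off=1): starts [34] → cuts [35]

All cut coordinates (distinct, sorted): [4, 10, 23, 35, 47, 55, 62]

Fragment lengths:
  [0,4): 4 bp
  [4,10): 6 bp
  [10,23): 13 bp
  [23,35): 12 bp
  [35,47): 12 bp
  [47,55): 8 bp
  [55,62): 7 bp
  [62,82): 20 bp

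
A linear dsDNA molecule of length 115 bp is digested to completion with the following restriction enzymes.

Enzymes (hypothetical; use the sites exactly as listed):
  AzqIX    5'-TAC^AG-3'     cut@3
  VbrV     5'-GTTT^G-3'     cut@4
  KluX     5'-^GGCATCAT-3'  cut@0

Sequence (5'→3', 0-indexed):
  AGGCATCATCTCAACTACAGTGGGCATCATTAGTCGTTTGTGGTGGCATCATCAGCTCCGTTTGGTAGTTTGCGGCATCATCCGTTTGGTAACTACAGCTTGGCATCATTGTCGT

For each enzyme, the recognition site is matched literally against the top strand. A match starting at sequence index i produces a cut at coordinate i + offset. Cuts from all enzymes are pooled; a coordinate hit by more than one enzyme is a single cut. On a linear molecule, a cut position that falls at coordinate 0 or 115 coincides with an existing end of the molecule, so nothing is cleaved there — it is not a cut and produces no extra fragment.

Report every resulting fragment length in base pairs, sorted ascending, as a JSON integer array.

[1,2,4,5,5,8,9,14,14,17,17,19]

Site scan:
  AzqIX (TACAG, off=3): starts [15, 93] → cuts [18, 96]
  VbrV (GTTTG, off=4): starts [35, 59, 67, 83] → cuts [39, 63, 71, 87]
  KluX (GGCATCAT, off=0): starts [1, 22, 44, 73, 101] → cuts [1, 22, 44, 73, 101]

Pooled cuts: [1, 18, 22, 39, 44, 63, 71, 73, 87, 96, 101]

Fragment lengths:
  [0,1): 1 bp
  [1,18): 17 bp
  [18,22): 4 bp
  [22,39): 17 bp
  [39,44): 5 bp
  [44,63): 19 bp
  [63,71): 8 bp
  [71,73): 2 bp
  [73,87): 14 bp
  [87,96): 9 bp
  [96,101): 5 bp
  [101,115): 14 bp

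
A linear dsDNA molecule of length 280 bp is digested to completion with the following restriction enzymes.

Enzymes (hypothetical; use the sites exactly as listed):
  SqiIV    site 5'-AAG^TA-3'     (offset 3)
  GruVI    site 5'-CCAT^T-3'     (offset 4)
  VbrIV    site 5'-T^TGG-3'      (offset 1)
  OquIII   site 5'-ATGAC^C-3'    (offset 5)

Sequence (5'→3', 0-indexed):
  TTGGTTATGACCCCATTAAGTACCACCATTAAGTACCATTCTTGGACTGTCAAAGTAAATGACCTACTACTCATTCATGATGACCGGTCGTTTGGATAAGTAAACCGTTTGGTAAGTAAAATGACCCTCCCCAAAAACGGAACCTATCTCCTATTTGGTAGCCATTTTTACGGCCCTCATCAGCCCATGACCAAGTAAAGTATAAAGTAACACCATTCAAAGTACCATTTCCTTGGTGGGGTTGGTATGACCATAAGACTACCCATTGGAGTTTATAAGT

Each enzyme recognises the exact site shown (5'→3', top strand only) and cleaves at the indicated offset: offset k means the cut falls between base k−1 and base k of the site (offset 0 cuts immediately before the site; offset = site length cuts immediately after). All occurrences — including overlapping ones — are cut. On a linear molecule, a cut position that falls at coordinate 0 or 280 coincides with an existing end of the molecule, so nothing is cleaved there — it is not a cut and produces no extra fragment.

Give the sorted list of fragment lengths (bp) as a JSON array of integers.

[1,3,4,4,4,5,5,5,6,6,6,7,7,8,8,8,9,9,9,9,9,9,10,10,13,14,15,21,26,30]

Scan for sites:
  SqiIV (AAGTA, off=3): starts [17, 30, 52, 97, 113, 192, 197, 204, 219] → cuts [20, 33, 55, 100, 116, 195, 200, 207, 222]
  GruVI (CCATT, off=4): starts [12, 25, 35, 161, 212, 224, 262] → cuts [16, 29, 39, 165, 216, 228, 266]
  VbrIV (TTGG, off=1): starts [0, 41, 91, 108, 154, 232, 241, 265] → cuts [1, 42, 92, 109, 155, 233, 242, 266]
  OquIII (ATGACC, off=5): starts [6, 58, 79, 120, 186, 246] → cuts [11, 63, 84, 125, 191, 251]

Pooled cuts: [1, 11, 16, 20, 29, 33, 39, 42, 55, 63, 84, 92, 100, 109, 116, 125, 155, 165, 191, 195, 200, 207, 216, 222, 228, 233, 242, 251, 266]

Fragment lengths:
  [0,1): 1 bp
  [1,11): 10 bp
  [11,16): 5 bp
  [16,20): 4 bp
  [20,29): 9 bp
  [29,33): 4 bp
  [33,39): 6 bp
  [39,42): 3 bp
  [42,55): 13 bp
  [55,63): 8 bp
  [63,84): 21 bp
  [84,92): 8 bp
  [92,100): 8 bp
  [100,109): 9 bp
  [109,116): 7 bp
  [116,125): 9 bp
  [125,155): 30 bp
  [155,165): 10 bp
  [165,191): 26 bp
  [191,195): 4 bp
  [195,200): 5 bp
  [200,207): 7 bp
  [207,216): 9 bp
  [216,222): 6 bp
  [222,228): 6 bp
  [228,233): 5 bp
  [233,242): 9 bp
  [242,251): 9 bp
  [251,266): 15 bp
  [266,280): 14 bp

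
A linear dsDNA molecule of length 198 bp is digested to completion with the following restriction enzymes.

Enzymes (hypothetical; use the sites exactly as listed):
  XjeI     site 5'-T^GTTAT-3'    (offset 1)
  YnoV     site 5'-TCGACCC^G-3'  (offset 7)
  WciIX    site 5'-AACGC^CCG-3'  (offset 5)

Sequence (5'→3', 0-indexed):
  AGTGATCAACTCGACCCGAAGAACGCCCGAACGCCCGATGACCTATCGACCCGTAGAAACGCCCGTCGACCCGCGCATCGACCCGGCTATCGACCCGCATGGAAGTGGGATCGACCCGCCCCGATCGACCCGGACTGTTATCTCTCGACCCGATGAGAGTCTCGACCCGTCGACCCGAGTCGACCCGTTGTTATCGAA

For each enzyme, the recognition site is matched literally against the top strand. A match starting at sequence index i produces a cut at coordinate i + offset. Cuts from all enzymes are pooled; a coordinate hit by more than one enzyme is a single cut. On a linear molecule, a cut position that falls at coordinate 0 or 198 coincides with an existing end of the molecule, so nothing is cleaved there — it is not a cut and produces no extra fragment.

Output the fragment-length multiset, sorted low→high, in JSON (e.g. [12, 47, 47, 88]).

Scan for sites:
  XjeI (TGTTAT, off=1): starts [135, 188] → cuts [136, 189]
  YnoV (TCGACCCG, off=7): starts [10, 45, 65, 77, 89, 110, 124, 144, 161, 169, 179] → cuts [17, 52, 72, 84, 96, 117, 131, 151, 168, 176, 186]
  WciIX (AACGCCCG, off=5): starts [21, 29, 57] → cuts [26, 34, 62]

All cut coordinates (distinct, sorted): [17, 26, 34, 52, 62, 72, 84, 96, 117, 131, 136, 151, 168, 176, 186, 189]

Fragments:
  [0,17): 17 bp
  [17,26): 9 bp
  [26,34): 8 bp
  [34,52): 18 bp
  [52,62): 10 bp
  [62,72): 10 bp
  [72,84): 12 bp
  [84,96): 12 bp
  [96,117): 21 bp
  [117,131): 14 bp
  [131,136): 5 bp
  [136,151): 15 bp
  [151,168): 17 bp
  [168,176): 8 bp
  [176,186): 10 bp
  [186,189): 3 bp
  [189,198): 9 bp

[3,5,8,8,9,9,10,10,10,12,12,14,15,17,17,18,21]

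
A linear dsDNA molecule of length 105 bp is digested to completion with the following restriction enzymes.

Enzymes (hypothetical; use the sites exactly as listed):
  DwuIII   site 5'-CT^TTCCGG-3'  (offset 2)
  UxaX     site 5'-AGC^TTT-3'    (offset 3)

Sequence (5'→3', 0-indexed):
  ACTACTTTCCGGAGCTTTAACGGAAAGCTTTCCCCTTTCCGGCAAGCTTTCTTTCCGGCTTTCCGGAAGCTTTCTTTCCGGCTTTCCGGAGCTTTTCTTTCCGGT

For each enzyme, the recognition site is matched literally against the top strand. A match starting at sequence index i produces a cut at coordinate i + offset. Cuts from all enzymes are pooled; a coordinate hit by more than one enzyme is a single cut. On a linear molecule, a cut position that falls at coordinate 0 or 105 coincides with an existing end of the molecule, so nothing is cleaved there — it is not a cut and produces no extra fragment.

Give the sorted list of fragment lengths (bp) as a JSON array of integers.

[5,5,6,6,7,8,8,8,9,9,10,11,13]

Per-enzyme occurrences:
  DwuIII CTTTCCGG/2: at [4, 34, 50, 58, 73, 81, 96] ⇒ [6, 36, 52, 60, 75, 83, 98]
  UxaX AGCTTT/3: at [12, 25, 44, 67, 89] ⇒ [15, 28, 47, 70, 92]

Pooled cuts: [6, 15, 28, 36, 47, 52, 60, 70, 75, 83, 92, 98]

Fragments:
  [0,6): 6 bp
  [6,15): 9 bp
  [15,28): 13 bp
  [28,36): 8 bp
  [36,47): 11 bp
  [47,52): 5 bp
  [52,60): 8 bp
  [60,70): 10 bp
  [70,75): 5 bp
  [75,83): 8 bp
  [83,92): 9 bp
  [92,98): 6 bp
  [98,105): 7 bp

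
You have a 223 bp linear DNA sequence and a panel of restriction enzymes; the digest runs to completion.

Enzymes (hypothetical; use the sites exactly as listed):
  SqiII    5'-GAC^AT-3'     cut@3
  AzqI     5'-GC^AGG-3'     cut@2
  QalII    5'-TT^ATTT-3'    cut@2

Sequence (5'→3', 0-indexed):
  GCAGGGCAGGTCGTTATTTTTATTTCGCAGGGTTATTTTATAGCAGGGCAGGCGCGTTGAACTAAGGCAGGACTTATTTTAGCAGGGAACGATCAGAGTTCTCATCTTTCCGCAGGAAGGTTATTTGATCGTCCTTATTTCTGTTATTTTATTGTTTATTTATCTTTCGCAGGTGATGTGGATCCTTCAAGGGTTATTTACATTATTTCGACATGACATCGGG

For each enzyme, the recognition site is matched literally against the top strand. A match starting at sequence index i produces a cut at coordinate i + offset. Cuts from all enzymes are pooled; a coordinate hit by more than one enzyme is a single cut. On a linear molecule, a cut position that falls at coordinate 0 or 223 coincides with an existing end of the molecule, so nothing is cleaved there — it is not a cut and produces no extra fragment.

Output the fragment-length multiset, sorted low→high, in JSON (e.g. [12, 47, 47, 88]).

Site scan:
  SqiII GACAT/3: at [209, 214] ⇒ [212, 217]
  AzqI GCAGG/2: at [0, 5, 26, 42, 47, 66, 81, 111, 168] ⇒ [2, 7, 28, 44, 49, 68, 83, 113, 170]
  QalII TTATTT/2: at [13, 19, 32, 73, 120, 134, 143, 155, 193, 202] ⇒ [15, 21, 34, 75, 122, 136, 145, 157, 195, 204]

All cut coordinates (distinct, sorted): [2, 7, 15, 21, 28, 34, 44, 49, 68, 75, 83, 113, 122, 136, 145, 157, 170, 195, 204, 212, 217]

Fragments:
  [0,2): 2 bp
  [2,7): 5 bp
  [7,15): 8 bp
  [15,21): 6 bp
  [21,28): 7 bp
  [28,34): 6 bp
  [34,44): 10 bp
  [44,49): 5 bp
  [49,68): 19 bp
  [68,75): 7 bp
  [75,83): 8 bp
  [83,113): 30 bp
  [113,122): 9 bp
  [122,136): 14 bp
  [136,145): 9 bp
  [145,157): 12 bp
  [157,170): 13 bp
  [170,195): 25 bp
  [195,204): 9 bp
  [204,212): 8 bp
  [212,217): 5 bp
  [217,223): 6 bp

[2,5,5,5,6,6,6,7,7,8,8,8,9,9,9,10,12,13,14,19,25,30]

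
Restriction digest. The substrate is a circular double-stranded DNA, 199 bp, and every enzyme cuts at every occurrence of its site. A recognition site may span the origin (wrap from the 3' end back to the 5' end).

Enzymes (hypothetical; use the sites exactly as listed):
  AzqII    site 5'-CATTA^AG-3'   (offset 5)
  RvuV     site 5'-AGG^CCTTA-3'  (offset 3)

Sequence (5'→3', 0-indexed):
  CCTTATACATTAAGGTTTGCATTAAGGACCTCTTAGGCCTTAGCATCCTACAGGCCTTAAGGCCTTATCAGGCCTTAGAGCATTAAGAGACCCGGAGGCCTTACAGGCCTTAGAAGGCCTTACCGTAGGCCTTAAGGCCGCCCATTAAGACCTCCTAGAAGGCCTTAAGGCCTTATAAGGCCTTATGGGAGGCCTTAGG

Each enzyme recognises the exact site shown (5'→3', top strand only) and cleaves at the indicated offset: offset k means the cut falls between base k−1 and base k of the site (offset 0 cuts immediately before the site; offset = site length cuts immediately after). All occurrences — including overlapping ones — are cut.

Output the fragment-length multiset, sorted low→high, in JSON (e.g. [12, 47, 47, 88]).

[7,8,8,9,10,10,10,12,12,12,12,13,13,13,15,17,18]

Site scan:
  AzqII (CATTAAG, off=5): starts [7, 19, 80, 142] → cuts [12, 24, 85, 147]
  RvuV (AGGCCTTA, off=3): starts [34, 51, 59, 69, 95, 104, 114, 126, 159, 167, 177, 189, 196] → cuts [0, 37, 54, 62, 72, 98, 107, 117, 129, 162, 170, 180, 192]

All cut coordinates (distinct, sorted): [0, 12, 24, 37, 54, 62, 72, 85, 98, 107, 117, 129, 147, 162, 170, 180, 192]

Fragments:
  0→12: 12 bp
  12→24: 12 bp
  24→37: 13 bp
  37→54: 17 bp
  54→62: 8 bp
  62→72: 10 bp
  72→85: 13 bp
  85→98: 13 bp
  98→107: 9 bp
  107→117: 10 bp
  117→129: 12 bp
  129→147: 18 bp
  147→162: 15 bp
  162→170: 8 bp
  170→180: 10 bp
  180→192: 12 bp
  192→0 (wrap): 199-192+0 = 7 bp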